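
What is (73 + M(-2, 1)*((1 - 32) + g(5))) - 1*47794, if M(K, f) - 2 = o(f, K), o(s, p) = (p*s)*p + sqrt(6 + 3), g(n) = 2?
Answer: -47982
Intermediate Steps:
o(s, p) = 3 + s*p**2 (o(s, p) = s*p**2 + sqrt(9) = s*p**2 + 3 = 3 + s*p**2)
M(K, f) = 5 + f*K**2 (M(K, f) = 2 + (3 + f*K**2) = 5 + f*K**2)
(73 + M(-2, 1)*((1 - 32) + g(5))) - 1*47794 = (73 + (5 + 1*(-2)**2)*((1 - 32) + 2)) - 1*47794 = (73 + (5 + 1*4)*(-31 + 2)) - 47794 = (73 + (5 + 4)*(-29)) - 47794 = (73 + 9*(-29)) - 47794 = (73 - 261) - 47794 = -188 - 47794 = -47982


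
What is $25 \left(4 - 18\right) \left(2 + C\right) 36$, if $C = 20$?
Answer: $-277200$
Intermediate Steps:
$25 \left(4 - 18\right) \left(2 + C\right) 36 = 25 \left(4 - 18\right) \left(2 + 20\right) 36 = 25 \left(\left(-14\right) 22\right) 36 = 25 \left(-308\right) 36 = \left(-7700\right) 36 = -277200$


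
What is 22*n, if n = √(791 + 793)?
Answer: 264*√11 ≈ 875.59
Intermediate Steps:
n = 12*√11 (n = √1584 = 12*√11 ≈ 39.799)
22*n = 22*(12*√11) = 264*√11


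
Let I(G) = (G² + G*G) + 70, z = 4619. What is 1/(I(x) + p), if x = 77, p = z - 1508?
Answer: 1/15039 ≈ 6.6494e-5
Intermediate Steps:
p = 3111 (p = 4619 - 1508 = 3111)
I(G) = 70 + 2*G² (I(G) = (G² + G²) + 70 = 2*G² + 70 = 70 + 2*G²)
1/(I(x) + p) = 1/((70 + 2*77²) + 3111) = 1/((70 + 2*5929) + 3111) = 1/((70 + 11858) + 3111) = 1/(11928 + 3111) = 1/15039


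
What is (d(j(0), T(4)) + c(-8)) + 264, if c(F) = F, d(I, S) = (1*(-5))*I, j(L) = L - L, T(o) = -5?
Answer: 256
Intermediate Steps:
j(L) = 0
d(I, S) = -5*I
(d(j(0), T(4)) + c(-8)) + 264 = (-5*0 - 8) + 264 = (0 - 8) + 264 = -8 + 264 = 256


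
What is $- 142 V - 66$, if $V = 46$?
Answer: $-6598$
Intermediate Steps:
$- 142 V - 66 = \left(-142\right) 46 - 66 = -6532 - 66 = -6598$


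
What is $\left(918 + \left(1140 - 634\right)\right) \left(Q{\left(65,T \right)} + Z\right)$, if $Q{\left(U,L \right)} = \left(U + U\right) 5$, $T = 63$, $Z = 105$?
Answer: $1075120$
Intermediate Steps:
$Q{\left(U,L \right)} = 10 U$ ($Q{\left(U,L \right)} = 2 U 5 = 10 U$)
$\left(918 + \left(1140 - 634\right)\right) \left(Q{\left(65,T \right)} + Z\right) = \left(918 + \left(1140 - 634\right)\right) \left(10 \cdot 65 + 105\right) = \left(918 + \left(1140 - 634\right)\right) \left(650 + 105\right) = \left(918 + 506\right) 755 = 1424 \cdot 755 = 1075120$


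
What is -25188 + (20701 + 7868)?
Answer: 3381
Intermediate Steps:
-25188 + (20701 + 7868) = -25188 + 28569 = 3381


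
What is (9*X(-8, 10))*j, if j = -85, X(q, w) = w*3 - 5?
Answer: -19125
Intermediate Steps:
X(q, w) = -5 + 3*w (X(q, w) = 3*w - 5 = -5 + 3*w)
(9*X(-8, 10))*j = (9*(-5 + 3*10))*(-85) = (9*(-5 + 30))*(-85) = (9*25)*(-85) = 225*(-85) = -19125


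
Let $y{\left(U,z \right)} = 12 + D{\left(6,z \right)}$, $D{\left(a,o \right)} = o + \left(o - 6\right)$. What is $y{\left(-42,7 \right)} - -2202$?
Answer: $2222$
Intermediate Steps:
$D{\left(a,o \right)} = -6 + 2 o$ ($D{\left(a,o \right)} = o + \left(o - 6\right) = o + \left(-6 + o\right) = -6 + 2 o$)
$y{\left(U,z \right)} = 6 + 2 z$ ($y{\left(U,z \right)} = 12 + \left(-6 + 2 z\right) = 6 + 2 z$)
$y{\left(-42,7 \right)} - -2202 = \left(6 + 2 \cdot 7\right) - -2202 = \left(6 + 14\right) + 2202 = 20 + 2202 = 2222$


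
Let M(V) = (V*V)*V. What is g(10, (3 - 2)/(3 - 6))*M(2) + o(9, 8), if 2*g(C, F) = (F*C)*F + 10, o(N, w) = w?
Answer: 472/9 ≈ 52.444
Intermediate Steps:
g(C, F) = 5 + C*F**2/2 (g(C, F) = ((F*C)*F + 10)/2 = ((C*F)*F + 10)/2 = (C*F**2 + 10)/2 = (10 + C*F**2)/2 = 5 + C*F**2/2)
M(V) = V**3 (M(V) = V**2*V = V**3)
g(10, (3 - 2)/(3 - 6))*M(2) + o(9, 8) = (5 + (1/2)*10*((3 - 2)/(3 - 6))**2)*2**3 + 8 = (5 + (1/2)*10*(1/(-3))**2)*8 + 8 = (5 + (1/2)*10*(1*(-1/3))**2)*8 + 8 = (5 + (1/2)*10*(-1/3)**2)*8 + 8 = (5 + (1/2)*10*(1/9))*8 + 8 = (5 + 5/9)*8 + 8 = (50/9)*8 + 8 = 400/9 + 8 = 472/9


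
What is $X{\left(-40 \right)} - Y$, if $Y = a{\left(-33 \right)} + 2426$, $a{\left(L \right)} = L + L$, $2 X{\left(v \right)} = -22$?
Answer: $-2371$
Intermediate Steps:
$X{\left(v \right)} = -11$ ($X{\left(v \right)} = \frac{1}{2} \left(-22\right) = -11$)
$a{\left(L \right)} = 2 L$
$Y = 2360$ ($Y = 2 \left(-33\right) + 2426 = -66 + 2426 = 2360$)
$X{\left(-40 \right)} - Y = -11 - 2360 = -2371$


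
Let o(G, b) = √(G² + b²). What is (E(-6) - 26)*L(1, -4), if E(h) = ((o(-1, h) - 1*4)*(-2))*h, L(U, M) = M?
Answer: 296 - 48*√37 ≈ 4.0274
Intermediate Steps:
E(h) = h*(8 - 2*√(1 + h²)) (E(h) = ((√((-1)² + h²) - 1*4)*(-2))*h = ((√(1 + h²) - 4)*(-2))*h = ((-4 + √(1 + h²))*(-2))*h = (8 - 2*√(1 + h²))*h = h*(8 - 2*√(1 + h²)))
(E(-6) - 26)*L(1, -4) = (2*(-6)*(4 - √(1 + (-6)²)) - 26)*(-4) = (2*(-6)*(4 - √(1 + 36)) - 26)*(-4) = (2*(-6)*(4 - √37) - 26)*(-4) = ((-48 + 12*√37) - 26)*(-4) = (-74 + 12*√37)*(-4) = 296 - 48*√37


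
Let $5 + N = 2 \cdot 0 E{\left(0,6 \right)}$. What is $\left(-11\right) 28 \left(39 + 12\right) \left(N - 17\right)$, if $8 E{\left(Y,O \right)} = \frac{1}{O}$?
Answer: $345576$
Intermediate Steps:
$E{\left(Y,O \right)} = \frac{1}{8 O}$
$N = -5$ ($N = -5 + 2 \cdot 0 \frac{1}{8 \cdot 6} = -5 + 0 \cdot \frac{1}{8} \cdot \frac{1}{6} = -5 + 0 \cdot \frac{1}{48} = -5 + 0 = -5$)
$\left(-11\right) 28 \left(39 + 12\right) \left(N - 17\right) = \left(-11\right) 28 \left(39 + 12\right) \left(-5 - 17\right) = - 308 \cdot 51 \left(-22\right) = \left(-308\right) \left(-1122\right) = 345576$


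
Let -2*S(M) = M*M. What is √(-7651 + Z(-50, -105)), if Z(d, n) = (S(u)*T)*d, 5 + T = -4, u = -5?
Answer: 2*I*√3319 ≈ 115.22*I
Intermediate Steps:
S(M) = -M²/2 (S(M) = -M*M/2 = -M²/2)
T = -9 (T = -5 - 4 = -9)
Z(d, n) = 225*d/2 (Z(d, n) = (-½*(-5)²*(-9))*d = (-½*25*(-9))*d = (-25/2*(-9))*d = 225*d/2)
√(-7651 + Z(-50, -105)) = √(-7651 + (225/2)*(-50)) = √(-7651 - 5625) = √(-13276) = 2*I*√3319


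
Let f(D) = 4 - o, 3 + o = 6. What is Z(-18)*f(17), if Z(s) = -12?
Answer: -12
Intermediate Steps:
o = 3 (o = -3 + 6 = 3)
f(D) = 1 (f(D) = 4 - 1*3 = 4 - 3 = 1)
Z(-18)*f(17) = -12*1 = -12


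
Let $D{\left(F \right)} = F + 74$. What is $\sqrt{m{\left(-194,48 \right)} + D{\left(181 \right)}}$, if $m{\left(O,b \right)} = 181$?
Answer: $2 \sqrt{109} \approx 20.881$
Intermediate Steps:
$D{\left(F \right)} = 74 + F$
$\sqrt{m{\left(-194,48 \right)} + D{\left(181 \right)}} = \sqrt{181 + \left(74 + 181\right)} = \sqrt{181 + 255} = \sqrt{436} = 2 \sqrt{109}$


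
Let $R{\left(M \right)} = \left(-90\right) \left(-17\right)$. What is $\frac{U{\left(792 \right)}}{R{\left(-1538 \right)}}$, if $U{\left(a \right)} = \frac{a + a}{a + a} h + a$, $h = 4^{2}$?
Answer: $\frac{404}{765} \approx 0.5281$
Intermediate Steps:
$h = 16$
$R{\left(M \right)} = 1530$
$U{\left(a \right)} = 16 + a$ ($U{\left(a \right)} = \frac{a + a}{a + a} 16 + a = \frac{2 a}{2 a} 16 + a = 2 a \frac{1}{2 a} 16 + a = 1 \cdot 16 + a = 16 + a$)
$\frac{U{\left(792 \right)}}{R{\left(-1538 \right)}} = \frac{16 + 792}{1530} = 808 \cdot \frac{1}{1530} = \frac{404}{765}$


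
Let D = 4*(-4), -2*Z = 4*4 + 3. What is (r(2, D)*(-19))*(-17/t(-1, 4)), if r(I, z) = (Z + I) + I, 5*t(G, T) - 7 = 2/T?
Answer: -3553/3 ≈ -1184.3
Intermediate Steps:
t(G, T) = 7/5 + 2/(5*T) (t(G, T) = 7/5 + (2/T)/5 = 7/5 + 2/(5*T))
Z = -19/2 (Z = -(4*4 + 3)/2 = -(16 + 3)/2 = -½*19 = -19/2 ≈ -9.5000)
D = -16
r(I, z) = -19/2 + 2*I (r(I, z) = (-19/2 + I) + I = -19/2 + 2*I)
(r(2, D)*(-19))*(-17/t(-1, 4)) = ((-19/2 + 2*2)*(-19))*(-17*20/(2 + 7*4)) = ((-19/2 + 4)*(-19))*(-17*20/(2 + 28)) = (-11/2*(-19))*(-17/((⅕)*(¼)*30)) = 209*(-17/3/2)/2 = 209*(-17*⅔)/2 = (209/2)*(-34/3) = -3553/3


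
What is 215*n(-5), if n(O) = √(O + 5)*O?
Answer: 0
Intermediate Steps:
n(O) = O*√(5 + O) (n(O) = √(5 + O)*O = O*√(5 + O))
215*n(-5) = 215*(-5*√(5 - 5)) = 215*(-5*√0) = 215*(-5*0) = 215*0 = 0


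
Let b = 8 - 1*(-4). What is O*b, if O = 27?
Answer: 324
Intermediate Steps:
b = 12 (b = 8 + 4 = 12)
O*b = 27*12 = 324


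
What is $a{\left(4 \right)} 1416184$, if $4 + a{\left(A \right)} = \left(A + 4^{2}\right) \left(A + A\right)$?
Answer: $220924704$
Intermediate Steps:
$a{\left(A \right)} = -4 + 2 A \left(16 + A\right)$ ($a{\left(A \right)} = -4 + \left(A + 4^{2}\right) \left(A + A\right) = -4 + \left(A + 16\right) 2 A = -4 + \left(16 + A\right) 2 A = -4 + 2 A \left(16 + A\right)$)
$a{\left(4 \right)} 1416184 = \left(-4 + 2 \cdot 4^{2} + 32 \cdot 4\right) 1416184 = \left(-4 + 2 \cdot 16 + 128\right) 1416184 = \left(-4 + 32 + 128\right) 1416184 = 156 \cdot 1416184 = 220924704$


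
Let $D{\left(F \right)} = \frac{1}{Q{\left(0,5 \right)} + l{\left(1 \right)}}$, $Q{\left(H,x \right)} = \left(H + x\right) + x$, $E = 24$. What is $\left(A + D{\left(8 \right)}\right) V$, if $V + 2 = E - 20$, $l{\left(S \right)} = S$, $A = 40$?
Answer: $\frac{882}{11} \approx 80.182$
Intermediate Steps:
$V = 2$ ($V = -2 + \left(24 - 20\right) = -2 + 4 = 2$)
$Q{\left(H,x \right)} = H + 2 x$
$D{\left(F \right)} = \frac{1}{11}$ ($D{\left(F \right)} = \frac{1}{\left(0 + 2 \cdot 5\right) + 1} = \frac{1}{\left(0 + 10\right) + 1} = \frac{1}{10 + 1} = \frac{1}{11}$)
$\left(A + D{\left(8 \right)}\right) V = \left(40 + \frac{1}{11}\right) 2 = \frac{441}{11} \cdot 2 = \frac{882}{11}$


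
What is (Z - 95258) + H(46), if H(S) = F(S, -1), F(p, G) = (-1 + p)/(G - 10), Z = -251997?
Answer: -3819850/11 ≈ -3.4726e+5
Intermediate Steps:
F(p, G) = (-1 + p)/(-10 + G)
H(S) = 1/11 - S/11 (H(S) = (-1 + S)/(-10 - 1) = (-1 + S)/(-11) = -(-1 + S)/11 = 1/11 - S/11)
(Z - 95258) + H(46) = (-251997 - 95258) + (1/11 - 1/11*46) = -347255 + (1/11 - 46/11) = -347255 - 45/11 = -3819850/11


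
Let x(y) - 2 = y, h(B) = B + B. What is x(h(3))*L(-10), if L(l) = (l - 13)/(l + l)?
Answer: 46/5 ≈ 9.2000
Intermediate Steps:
h(B) = 2*B
x(y) = 2 + y
L(l) = (-13 + l)/(2*l) (L(l) = (-13 + l)/((2*l)) = (-13 + l)*(1/(2*l)) = (-13 + l)/(2*l))
x(h(3))*L(-10) = (2 + 2*3)*((½)*(-13 - 10)/(-10)) = (2 + 6)*((½)*(-⅒)*(-23)) = 8*(23/20) = 46/5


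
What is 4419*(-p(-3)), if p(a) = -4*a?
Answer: -53028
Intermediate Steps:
4419*(-p(-3)) = 4419*(-(-4)*(-3)) = 4419*(-1*12) = 4419*(-12) = -53028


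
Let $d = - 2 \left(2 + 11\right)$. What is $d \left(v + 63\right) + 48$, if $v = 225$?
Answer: $-7440$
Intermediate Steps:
$d = -26$ ($d = \left(-2\right) 13 = -26$)
$d \left(v + 63\right) + 48 = - 26 \left(225 + 63\right) + 48 = \left(-26\right) 288 + 48 = -7488 + 48 = -7440$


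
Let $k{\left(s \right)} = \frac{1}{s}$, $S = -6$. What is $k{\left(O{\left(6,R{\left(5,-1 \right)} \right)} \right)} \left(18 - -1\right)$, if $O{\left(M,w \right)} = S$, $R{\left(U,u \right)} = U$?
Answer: $- \frac{19}{6} \approx -3.1667$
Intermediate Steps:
$O{\left(M,w \right)} = -6$
$k{\left(O{\left(6,R{\left(5,-1 \right)} \right)} \right)} \left(18 - -1\right) = \frac{18 - -1}{-6} = - \frac{18 + 1}{6} = \left(- \frac{1}{6}\right) 19 = - \frac{19}{6}$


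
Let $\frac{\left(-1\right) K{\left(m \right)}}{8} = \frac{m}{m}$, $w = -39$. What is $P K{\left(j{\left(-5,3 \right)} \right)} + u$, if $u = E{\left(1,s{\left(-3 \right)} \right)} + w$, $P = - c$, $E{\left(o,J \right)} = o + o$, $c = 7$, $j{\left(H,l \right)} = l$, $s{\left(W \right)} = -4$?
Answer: $19$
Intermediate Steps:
$E{\left(o,J \right)} = 2 o$
$P = -7$ ($P = \left(-1\right) 7 = -7$)
$u = -37$ ($u = 2 \cdot 1 - 39 = 2 - 39 = -37$)
$K{\left(m \right)} = -8$ ($K{\left(m \right)} = - 8 \frac{m}{m} = \left(-8\right) 1 = -8$)
$P K{\left(j{\left(-5,3 \right)} \right)} + u = \left(-7\right) \left(-8\right) - 37 = 56 - 37 = 19$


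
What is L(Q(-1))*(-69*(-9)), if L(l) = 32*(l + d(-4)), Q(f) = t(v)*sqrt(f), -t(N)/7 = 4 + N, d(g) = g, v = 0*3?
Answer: -79488 - 556416*I ≈ -79488.0 - 5.5642e+5*I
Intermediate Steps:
v = 0
t(N) = -28 - 7*N (t(N) = -7*(4 + N) = -28 - 7*N)
Q(f) = -28*sqrt(f) (Q(f) = (-28 - 7*0)*sqrt(f) = (-28 + 0)*sqrt(f) = -28*sqrt(f))
L(l) = -128 + 32*l (L(l) = 32*(l - 4) = 32*(-4 + l) = -128 + 32*l)
L(Q(-1))*(-69*(-9)) = (-128 + 32*(-28*I))*(-69*(-9)) = (-128 + 32*(-28*I))*621 = (-128 - 896*I)*621 = -79488 - 556416*I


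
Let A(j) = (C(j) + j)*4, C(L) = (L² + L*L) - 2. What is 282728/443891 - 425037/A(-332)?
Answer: 60259465001/390826494296 ≈ 0.15418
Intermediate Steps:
C(L) = -2 + 2*L² (C(L) = (L² + L²) - 2 = 2*L² - 2 = -2 + 2*L²)
A(j) = -8 + 4*j + 8*j² (A(j) = ((-2 + 2*j²) + j)*4 = (-2 + j + 2*j²)*4 = -8 + 4*j + 8*j²)
282728/443891 - 425037/A(-332) = 282728/443891 - 425037/(-8 + 4*(-332) + 8*(-332)²) = 282728*(1/443891) - 425037/(-8 - 1328 + 8*110224) = 282728/443891 - 425037/(-8 - 1328 + 881792) = 282728/443891 - 425037/880456 = 60259465001/390826494296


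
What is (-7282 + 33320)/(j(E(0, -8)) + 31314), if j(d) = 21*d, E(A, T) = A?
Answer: 13019/15657 ≈ 0.83151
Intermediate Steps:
(-7282 + 33320)/(j(E(0, -8)) + 31314) = (-7282 + 33320)/(21*0 + 31314) = 26038/(0 + 31314) = 26038/31314 = 26038*(1/31314) = 13019/15657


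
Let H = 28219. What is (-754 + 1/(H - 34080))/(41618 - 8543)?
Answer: -294613/12923505 ≈ -0.022797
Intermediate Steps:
(-754 + 1/(H - 34080))/(41618 - 8543) = (-754 + 1/(28219 - 34080))/(41618 - 8543) = (-754 + 1/(-5861))/33075 = (-754 - 1/5861)*(1/33075) = -4419195/5861*1/33075 = -294613/12923505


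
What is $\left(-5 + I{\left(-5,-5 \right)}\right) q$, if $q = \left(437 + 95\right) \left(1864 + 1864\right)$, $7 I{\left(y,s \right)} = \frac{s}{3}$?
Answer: $- \frac{31166080}{3} \approx -1.0389 \cdot 10^{7}$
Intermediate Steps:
$I{\left(y,s \right)} = \frac{s}{21}$ ($I{\left(y,s \right)} = \frac{s \frac{1}{3}}{7} = \frac{\frac{1}{3} s}{7} = \frac{s}{21}$)
$q = 1983296$ ($q = 532 \cdot 3728 = 1983296$)
$\left(-5 + I{\left(-5,-5 \right)}\right) q = \left(-5 + \frac{1}{21} \left(-5\right)\right) 1983296 = \left(-5 - \frac{5}{21}\right) 1983296 = \left(- \frac{110}{21}\right) 1983296 = - \frac{31166080}{3}$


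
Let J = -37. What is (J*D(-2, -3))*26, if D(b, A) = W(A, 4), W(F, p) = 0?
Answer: 0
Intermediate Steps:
D(b, A) = 0
(J*D(-2, -3))*26 = -37*0*26 = 0*26 = 0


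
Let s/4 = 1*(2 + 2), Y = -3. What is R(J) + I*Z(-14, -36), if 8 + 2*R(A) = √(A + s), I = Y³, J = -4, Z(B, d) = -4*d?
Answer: -3892 + √3 ≈ -3890.3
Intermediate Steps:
s = 16 (s = 4*(1*(2 + 2)) = 4*(1*4) = 4*4 = 16)
I = -27 (I = (-3)³ = -27)
R(A) = -4 + √(16 + A)/2 (R(A) = -4 + √(A + 16)/2 = -4 + √(16 + A)/2)
R(J) + I*Z(-14, -36) = (-4 + √(16 - 4)/2) - (-108)*(-36) = (-4 + √12/2) - 27*144 = (-4 + (2*√3)/2) - 3888 = (-4 + √3) - 3888 = -3892 + √3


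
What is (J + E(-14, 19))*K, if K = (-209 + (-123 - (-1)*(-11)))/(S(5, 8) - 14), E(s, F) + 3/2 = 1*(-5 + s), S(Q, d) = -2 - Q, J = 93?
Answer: 7105/6 ≈ 1184.2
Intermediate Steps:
E(s, F) = -13/2 + s (E(s, F) = -3/2 + 1*(-5 + s) = -3/2 + (-5 + s) = -13/2 + s)
K = 49/3 (K = (-209 + (-123 - (-1)*(-11)))/((-2 - 1*5) - 14) = (-209 + (-123 - 1*11))/((-2 - 5) - 14) = (-209 + (-123 - 11))/(-7 - 14) = (-209 - 134)/(-21) = -343*(-1/21) = 49/3 ≈ 16.333)
(J + E(-14, 19))*K = (93 + (-13/2 - 14))*(49/3) = (93 - 41/2)*(49/3) = (145/2)*(49/3) = 7105/6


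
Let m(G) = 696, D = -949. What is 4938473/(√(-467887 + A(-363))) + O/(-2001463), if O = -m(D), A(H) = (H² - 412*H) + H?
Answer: 696/2001463 - 4938473*I*√7477/37385 ≈ 0.00034775 - 11422.0*I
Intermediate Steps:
A(H) = H² - 411*H
O = -696 (O = -1*696 = -696)
4938473/(√(-467887 + A(-363))) + O/(-2001463) = 4938473/(√(-467887 - 363*(-411 - 363))) - 696/(-2001463) = 4938473/(√(-467887 - 363*(-774))) - 696*(-1/2001463) = 4938473/(√(-467887 + 280962)) + 696/2001463 = 4938473/(√(-186925)) + 696/2001463 = 4938473/((5*I*√7477)) + 696/2001463 = 4938473*(-I*√7477/37385) + 696/2001463 = -4938473*I*√7477/37385 + 696/2001463 = 696/2001463 - 4938473*I*√7477/37385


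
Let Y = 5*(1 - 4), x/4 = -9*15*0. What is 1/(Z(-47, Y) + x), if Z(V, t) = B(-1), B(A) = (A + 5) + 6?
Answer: ⅒ ≈ 0.10000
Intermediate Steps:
x = 0 (x = 4*(-9*15*0) = 4*(-135*0) = 4*0 = 0)
Y = -15 (Y = 5*(-3) = -15)
B(A) = 11 + A (B(A) = (5 + A) + 6 = 11 + A)
Z(V, t) = 10 (Z(V, t) = 11 - 1 = 10)
1/(Z(-47, Y) + x) = 1/(10 + 0) = 1/10 = ⅒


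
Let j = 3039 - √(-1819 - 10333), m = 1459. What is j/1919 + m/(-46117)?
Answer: 137349742/88498523 - 14*I*√62/1919 ≈ 1.552 - 0.057445*I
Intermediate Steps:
j = 3039 - 14*I*√62 (j = 3039 - √(-12152) = 3039 - 14*I*√62 ≈ 3039.0 - 110.24*I)
j/1919 + m/(-46117) = (3039 - 14*I*√62)/1919 + 1459/(-46117) = (3039 - 14*I*√62)*(1/1919) + 1459*(-1/46117) = (3039/1919 - 14*I*√62/1919) - 1459/46117 = 137349742/88498523 - 14*I*√62/1919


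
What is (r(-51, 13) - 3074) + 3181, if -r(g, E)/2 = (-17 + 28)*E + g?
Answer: -77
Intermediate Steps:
r(g, E) = -22*E - 2*g (r(g, E) = -2*((-17 + 28)*E + g) = -2*(11*E + g) = -2*(g + 11*E) = -22*E - 2*g)
(r(-51, 13) - 3074) + 3181 = ((-22*13 - 2*(-51)) - 3074) + 3181 = ((-286 + 102) - 3074) + 3181 = (-184 - 3074) + 3181 = -3258 + 3181 = -77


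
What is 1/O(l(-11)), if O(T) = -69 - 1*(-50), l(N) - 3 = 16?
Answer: -1/19 ≈ -0.052632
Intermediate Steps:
l(N) = 19 (l(N) = 3 + 16 = 19)
O(T) = -19 (O(T) = -69 + 50 = -19)
1/O(l(-11)) = 1/(-19) = -1/19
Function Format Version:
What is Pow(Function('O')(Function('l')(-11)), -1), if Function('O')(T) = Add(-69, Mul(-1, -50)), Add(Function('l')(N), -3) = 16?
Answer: Rational(-1, 19) ≈ -0.052632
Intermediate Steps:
Function('l')(N) = 19 (Function('l')(N) = Add(3, 16) = 19)
Function('O')(T) = -19 (Function('O')(T) = Add(-69, 50) = -19)
Pow(Function('O')(Function('l')(-11)), -1) = Pow(-19, -1) = Rational(-1, 19)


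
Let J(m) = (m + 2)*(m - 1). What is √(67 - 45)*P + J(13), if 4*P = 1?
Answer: 180 + √22/4 ≈ 181.17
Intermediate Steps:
P = ¼ (P = (¼)*1 = ¼ ≈ 0.25000)
J(m) = (-1 + m)*(2 + m) (J(m) = (2 + m)*(-1 + m) = (-1 + m)*(2 + m))
√(67 - 45)*P + J(13) = √(67 - 45)*(¼) + (-2 + 13 + 13²) = √22*(¼) + (-2 + 13 + 169) = √22/4 + 180 = 180 + √22/4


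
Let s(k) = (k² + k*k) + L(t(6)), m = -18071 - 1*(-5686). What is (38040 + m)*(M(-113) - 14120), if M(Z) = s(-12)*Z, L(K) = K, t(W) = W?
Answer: -1214559010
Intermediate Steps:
m = -12385 (m = -18071 + 5686 = -12385)
s(k) = 6 + 2*k² (s(k) = (k² + k*k) + 6 = (k² + k²) + 6 = 2*k² + 6 = 6 + 2*k²)
M(Z) = 294*Z (M(Z) = (6 + 2*(-12)²)*Z = (6 + 2*144)*Z = (6 + 288)*Z = 294*Z)
(38040 + m)*(M(-113) - 14120) = (38040 - 12385)*(294*(-113) - 14120) = 25655*(-33222 - 14120) = 25655*(-47342) = -1214559010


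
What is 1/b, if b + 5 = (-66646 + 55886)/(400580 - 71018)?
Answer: -164781/829285 ≈ -0.19870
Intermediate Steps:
b = -829285/164781 (b = -5 + (-66646 + 55886)/(400580 - 71018) = -5 - 10760/329562 = -5 - 10760*1/329562 = -5 - 5380/164781 = -829285/164781 ≈ -5.0326)
1/b = 1/(-829285/164781) = -164781/829285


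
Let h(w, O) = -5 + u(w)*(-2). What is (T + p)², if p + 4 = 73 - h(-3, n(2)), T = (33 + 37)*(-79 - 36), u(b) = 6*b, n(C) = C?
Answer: 64192144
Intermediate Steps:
h(w, O) = -5 - 12*w (h(w, O) = -5 + (6*w)*(-2) = -5 - 12*w)
T = -8050 (T = 70*(-115) = -8050)
p = 38 (p = -4 + (73 - (-5 - 12*(-3))) = -4 + (73 - (-5 + 36)) = -4 + (73 - 1*31) = -4 + (73 - 31) = -4 + 42 = 38)
(T + p)² = (-8050 + 38)² = (-8012)² = 64192144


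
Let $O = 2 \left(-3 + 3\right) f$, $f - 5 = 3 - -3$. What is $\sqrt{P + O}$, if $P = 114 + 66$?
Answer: $6 \sqrt{5} \approx 13.416$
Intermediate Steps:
$f = 11$ ($f = 5 + \left(3 - -3\right) = 5 + \left(3 + 3\right) = 5 + 6 = 11$)
$O = 0$ ($O = 2 \left(-3 + 3\right) 11 = 2 \cdot 0 \cdot 11 = 0 \cdot 11 = 0$)
$P = 180$
$\sqrt{P + O} = \sqrt{180 + 0} = \sqrt{180} = 6 \sqrt{5}$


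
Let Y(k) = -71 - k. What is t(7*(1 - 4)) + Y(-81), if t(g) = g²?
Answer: 451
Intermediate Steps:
t(7*(1 - 4)) + Y(-81) = (7*(1 - 4))² + (-71 - 1*(-81)) = (7*(-3))² + (-71 + 81) = (-21)² + 10 = 441 + 10 = 451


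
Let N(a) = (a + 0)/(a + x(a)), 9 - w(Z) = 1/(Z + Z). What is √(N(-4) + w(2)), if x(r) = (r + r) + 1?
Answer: √4411/22 ≈ 3.0189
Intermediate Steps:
w(Z) = 9 - 1/(2*Z) (w(Z) = 9 - 1/(Z + Z) = 9 - 1/(2*Z))
x(r) = 1 + 2*r (x(r) = 2*r + 1 = 1 + 2*r)
N(a) = a/(1 + 3*a) (N(a) = (a + 0)/(a + (1 + 2*a)) = a/(1 + 3*a))
√(N(-4) + w(2)) = √(-4/(1 + 3*(-4)) + (9 - ½/2)) = √(-4/(1 - 12) + (9 - ½*½)) = √(-4/(-11) + (9 - ¼)) = √(-4*(-1/11) + 35/4) = √(4/11 + 35/4) = √(401/44) = √4411/22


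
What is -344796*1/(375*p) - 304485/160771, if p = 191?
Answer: -25747311947/3838407625 ≈ -6.7078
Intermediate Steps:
-344796*1/(375*p) - 304485/160771 = -344796/(191*375) - 304485/160771 = -344796/71625 - 304485*1/160771 = -344796*1/71625 - 304485/160771 = -114932/23875 - 304485/160771 = -25747311947/3838407625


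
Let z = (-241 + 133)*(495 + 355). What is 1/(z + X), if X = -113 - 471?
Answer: -1/92384 ≈ -1.0824e-5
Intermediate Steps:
z = -91800 (z = -108*850 = -91800)
X = -584
1/(z + X) = 1/(-91800 - 584) = 1/(-92384) = -1/92384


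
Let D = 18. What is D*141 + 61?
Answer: 2599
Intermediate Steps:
D*141 + 61 = 18*141 + 61 = 2538 + 61 = 2599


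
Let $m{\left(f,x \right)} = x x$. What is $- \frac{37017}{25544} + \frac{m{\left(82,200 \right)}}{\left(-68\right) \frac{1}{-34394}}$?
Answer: $\frac{8785602730711}{434248} \approx 2.0232 \cdot 10^{7}$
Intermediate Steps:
$m{\left(f,x \right)} = x^{2}$
$- \frac{37017}{25544} + \frac{m{\left(82,200 \right)}}{\left(-68\right) \frac{1}{-34394}} = - \frac{37017}{25544} + \frac{200^{2}}{\left(-68\right) \frac{1}{-34394}} = \left(-37017\right) \frac{1}{25544} + \frac{40000}{\left(-68\right) \left(- \frac{1}{34394}\right)} = - \frac{37017}{25544} + \frac{40000}{\frac{34}{17197}} = - \frac{37017}{25544} + 40000 \cdot \frac{17197}{34} = - \frac{37017}{25544} + \frac{343940000}{17} = \frac{8785602730711}{434248}$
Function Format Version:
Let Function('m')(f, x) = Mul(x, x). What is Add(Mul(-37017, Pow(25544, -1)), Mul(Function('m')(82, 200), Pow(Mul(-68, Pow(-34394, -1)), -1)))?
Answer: Rational(8785602730711, 434248) ≈ 2.0232e+7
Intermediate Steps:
Function('m')(f, x) = Pow(x, 2)
Add(Mul(-37017, Pow(25544, -1)), Mul(Function('m')(82, 200), Pow(Mul(-68, Pow(-34394, -1)), -1))) = Add(Mul(-37017, Pow(25544, -1)), Mul(Pow(200, 2), Pow(Mul(-68, Pow(-34394, -1)), -1))) = Add(Mul(-37017, Rational(1, 25544)), Mul(40000, Pow(Mul(-68, Rational(-1, 34394)), -1))) = Add(Rational(-37017, 25544), Mul(40000, Pow(Rational(34, 17197), -1))) = Add(Rational(-37017, 25544), Mul(40000, Rational(17197, 34))) = Add(Rational(-37017, 25544), Rational(343940000, 17)) = Rational(8785602730711, 434248)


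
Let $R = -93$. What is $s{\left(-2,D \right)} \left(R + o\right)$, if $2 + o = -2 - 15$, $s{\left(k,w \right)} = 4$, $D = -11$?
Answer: $-448$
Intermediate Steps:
$o = -19$ ($o = -2 - 17 = -19$)
$s{\left(-2,D \right)} \left(R + o\right) = 4 \left(-93 - 19\right) = 4 \left(-112\right) = -448$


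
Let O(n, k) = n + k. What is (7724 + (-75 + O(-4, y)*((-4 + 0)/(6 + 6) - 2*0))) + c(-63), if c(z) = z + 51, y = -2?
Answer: 7639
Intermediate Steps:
O(n, k) = k + n
c(z) = 51 + z
(7724 + (-75 + O(-4, y)*((-4 + 0)/(6 + 6) - 2*0))) + c(-63) = (7724 + (-75 + (-2 - 4)*((-4 + 0)/(6 + 6) - 2*0))) + (51 - 63) = (7724 + (-75 - 6*(-4/12 + 0))) - 12 = (7724 + (-75 - 6*(-4*1/12 + 0))) - 12 = (7724 + (-75 - 6*(-1/3 + 0))) - 12 = (7724 + (-75 - 6*(-1/3))) - 12 = (7724 + (-75 + 2)) - 12 = (7724 - 73) - 12 = 7651 - 12 = 7639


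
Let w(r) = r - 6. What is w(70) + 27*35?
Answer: 1009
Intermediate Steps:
w(r) = -6 + r
w(70) + 27*35 = (-6 + 70) + 27*35 = 64 + 945 = 1009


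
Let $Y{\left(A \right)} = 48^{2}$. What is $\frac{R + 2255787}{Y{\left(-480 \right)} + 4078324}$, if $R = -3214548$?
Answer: $- \frac{958761}{4080628} \approx -0.23495$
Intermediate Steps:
$Y{\left(A \right)} = 2304$
$\frac{R + 2255787}{Y{\left(-480 \right)} + 4078324} = \frac{-3214548 + 2255787}{2304 + 4078324} = - \frac{958761}{4080628}$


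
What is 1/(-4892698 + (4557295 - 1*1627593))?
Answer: -1/1962996 ≈ -5.0943e-7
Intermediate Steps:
1/(-4892698 + (4557295 - 1*1627593)) = 1/(-4892698 + (4557295 - 1627593)) = 1/(-4892698 + 2929702) = 1/(-1962996) = -1/1962996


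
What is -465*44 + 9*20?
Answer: -20280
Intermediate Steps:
-465*44 + 9*20 = -20460 + 180 = -20280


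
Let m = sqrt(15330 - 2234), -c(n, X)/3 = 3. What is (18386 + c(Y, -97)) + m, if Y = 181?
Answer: 18377 + 2*sqrt(3274) ≈ 18491.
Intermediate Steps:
c(n, X) = -9 (c(n, X) = -3*3 = -9)
m = 2*sqrt(3274) (m = sqrt(13096) = 2*sqrt(3274) ≈ 114.44)
(18386 + c(Y, -97)) + m = (18386 - 9) + 2*sqrt(3274) = 18377 + 2*sqrt(3274)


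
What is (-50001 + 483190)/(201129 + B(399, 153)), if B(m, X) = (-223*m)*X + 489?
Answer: -433189/13411863 ≈ -0.032299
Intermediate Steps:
B(m, X) = 489 - 223*X*m (B(m, X) = -223*X*m + 489 = 489 - 223*X*m)
(-50001 + 483190)/(201129 + B(399, 153)) = (-50001 + 483190)/(201129 + (489 - 223*153*399)) = 433189/(201129 + (489 - 13613481)) = 433189/(201129 - 13612992) = 433189/(-13411863) = 433189*(-1/13411863) = -433189/13411863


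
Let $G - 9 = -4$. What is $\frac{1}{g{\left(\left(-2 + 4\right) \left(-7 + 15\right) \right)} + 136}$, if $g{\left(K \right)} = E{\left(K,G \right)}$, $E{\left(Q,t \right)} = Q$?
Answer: $\frac{1}{152} \approx 0.0065789$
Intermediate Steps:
$G = 5$ ($G = 9 - 4 = 5$)
$g{\left(K \right)} = K$
$\frac{1}{g{\left(\left(-2 + 4\right) \left(-7 + 15\right) \right)} + 136} = \frac{1}{\left(-2 + 4\right) \left(-7 + 15\right) + 136} = \frac{1}{2 \cdot 8 + 136} = \frac{1}{16 + 136} = \frac{1}{152}$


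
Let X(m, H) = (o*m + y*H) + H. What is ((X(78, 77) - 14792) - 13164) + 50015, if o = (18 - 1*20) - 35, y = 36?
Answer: 22022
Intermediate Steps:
o = -37 (o = (18 - 20) - 35 = -2 - 35 = -37)
X(m, H) = -37*m + 37*H (X(m, H) = (-37*m + 36*H) + H = -37*m + 37*H)
((X(78, 77) - 14792) - 13164) + 50015 = (((-37*78 + 37*77) - 14792) - 13164) + 50015 = (((-2886 + 2849) - 14792) - 13164) + 50015 = ((-37 - 14792) - 13164) + 50015 = (-14829 - 13164) + 50015 = -27993 + 50015 = 22022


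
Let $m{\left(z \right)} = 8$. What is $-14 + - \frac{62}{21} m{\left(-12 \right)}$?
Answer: $- \frac{790}{21} \approx -37.619$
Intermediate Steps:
$-14 + - \frac{62}{21} m{\left(-12 \right)} = -14 + - \frac{62}{21} \cdot 8 = -14 + \left(-62\right) \frac{1}{21} \cdot 8 = -14 - \frac{496}{21} = - \frac{790}{21}$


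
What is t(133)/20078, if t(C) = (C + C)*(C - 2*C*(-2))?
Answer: 88445/10039 ≈ 8.8101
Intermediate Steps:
t(C) = 10*C² (t(C) = (2*C)*(C + 4*C) = (2*C)*(5*C) = 10*C²)
t(133)/20078 = (10*133²)/20078 = (10*17689)*(1/20078) = 176890*(1/20078) = 88445/10039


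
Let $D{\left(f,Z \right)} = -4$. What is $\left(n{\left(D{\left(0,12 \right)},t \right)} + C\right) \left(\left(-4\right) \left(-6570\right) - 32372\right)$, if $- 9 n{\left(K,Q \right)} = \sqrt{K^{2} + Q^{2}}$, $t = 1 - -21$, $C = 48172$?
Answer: $-293463824 + \frac{60920 \sqrt{5}}{9} \approx -2.9345 \cdot 10^{8}$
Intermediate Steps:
$t = 22$ ($t = 1 + 21 = 22$)
$n{\left(K,Q \right)} = - \frac{\sqrt{K^{2} + Q^{2}}}{9}$
$\left(n{\left(D{\left(0,12 \right)},t \right)} + C\right) \left(\left(-4\right) \left(-6570\right) - 32372\right) = \left(- \frac{\sqrt{\left(-4\right)^{2} + 22^{2}}}{9} + 48172\right) \left(\left(-4\right) \left(-6570\right) - 32372\right) = \left(- \frac{\sqrt{16 + 484}}{9} + 48172\right) \left(26280 - 32372\right) = \left(- \frac{\sqrt{500}}{9} + 48172\right) \left(-6092\right) = \left(- \frac{10 \sqrt{5}}{9} + 48172\right) \left(-6092\right) = \left(48172 - \frac{10 \sqrt{5}}{9}\right) \left(-6092\right) = -293463824 + \frac{60920 \sqrt{5}}{9}$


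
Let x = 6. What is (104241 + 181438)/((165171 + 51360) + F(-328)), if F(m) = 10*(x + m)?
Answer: 285679/213311 ≈ 1.3393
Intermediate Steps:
F(m) = 60 + 10*m (F(m) = 10*(6 + m) = 60 + 10*m)
(104241 + 181438)/((165171 + 51360) + F(-328)) = (104241 + 181438)/((165171 + 51360) + (60 + 10*(-328))) = 285679/(216531 + (60 - 3280)) = 285679/(216531 - 3220) = 285679/213311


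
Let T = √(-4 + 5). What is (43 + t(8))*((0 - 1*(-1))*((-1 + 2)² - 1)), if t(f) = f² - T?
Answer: 0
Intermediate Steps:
T = 1 (T = √1 = 1)
t(f) = -1 + f² (t(f) = f² - 1*1 = f² - 1 = -1 + f²)
(43 + t(8))*((0 - 1*(-1))*((-1 + 2)² - 1)) = (43 + (-1 + 8²))*((0 - 1*(-1))*((-1 + 2)² - 1)) = (43 + (-1 + 64))*((0 + 1)*(1² - 1)) = (43 + 63)*(1*(1 - 1)) = 106*(1*0) = 106*0 = 0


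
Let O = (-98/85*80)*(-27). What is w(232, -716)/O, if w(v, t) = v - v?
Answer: 0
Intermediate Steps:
w(v, t) = 0
O = 42336/17 (O = (-98*1/85*80)*(-27) = -98/85*80*(-27) = -1568/17*(-27) = 42336/17 ≈ 2490.4)
w(232, -716)/O = 0/(42336/17) = 0*(17/42336) = 0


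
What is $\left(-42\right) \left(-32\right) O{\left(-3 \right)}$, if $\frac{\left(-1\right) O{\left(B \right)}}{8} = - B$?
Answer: $-32256$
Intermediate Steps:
$O{\left(B \right)} = 8 B$ ($O{\left(B \right)} = - 8 \left(- B\right) = 8 B$)
$\left(-42\right) \left(-32\right) O{\left(-3 \right)} = \left(-42\right) \left(-32\right) 8 \left(-3\right) = 1344 \left(-24\right) = -32256$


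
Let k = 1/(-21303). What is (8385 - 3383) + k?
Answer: 106557605/21303 ≈ 5002.0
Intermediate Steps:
k = -1/21303 ≈ -4.6942e-5
(8385 - 3383) + k = (8385 - 3383) - 1/21303 = 5002 - 1/21303 = 106557605/21303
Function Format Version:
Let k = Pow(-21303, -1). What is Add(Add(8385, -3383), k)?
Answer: Rational(106557605, 21303) ≈ 5002.0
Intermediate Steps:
k = Rational(-1, 21303) ≈ -4.6942e-5
Add(Add(8385, -3383), k) = Add(Add(8385, -3383), Rational(-1, 21303)) = Add(5002, Rational(-1, 21303)) = Rational(106557605, 21303)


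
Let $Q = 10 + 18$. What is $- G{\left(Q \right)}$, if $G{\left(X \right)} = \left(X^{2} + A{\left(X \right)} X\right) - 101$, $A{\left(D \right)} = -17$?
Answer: $-207$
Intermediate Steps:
$Q = 28$
$G{\left(X \right)} = -101 + X^{2} - 17 X$ ($G{\left(X \right)} = \left(X^{2} - 17 X\right) - 101 = -101 + X^{2} - 17 X$)
$- G{\left(Q \right)} = - (-101 + 28^{2} - 476) = - (-101 + 784 - 476) = \left(-1\right) 207 = -207$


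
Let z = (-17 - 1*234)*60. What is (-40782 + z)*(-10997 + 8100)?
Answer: 161774274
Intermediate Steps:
z = -15060 (z = (-17 - 234)*60 = -251*60 = -15060)
(-40782 + z)*(-10997 + 8100) = (-40782 - 15060)*(-10997 + 8100) = -55842*(-2897) = 161774274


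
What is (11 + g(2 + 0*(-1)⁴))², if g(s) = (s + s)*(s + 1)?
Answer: 529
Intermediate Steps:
g(s) = 2*s*(1 + s) (g(s) = (2*s)*(1 + s) = 2*s*(1 + s))
(11 + g(2 + 0*(-1)⁴))² = (11 + 2*(2 + 0*(-1)⁴)*(1 + (2 + 0*(-1)⁴)))² = (11 + 2*(2 + 0*1)*(1 + (2 + 0*1)))² = (11 + 2*(2 + 0)*(1 + (2 + 0)))² = (11 + 2*2*(1 + 2))² = (11 + 2*2*3)² = (11 + 12)² = 23² = 529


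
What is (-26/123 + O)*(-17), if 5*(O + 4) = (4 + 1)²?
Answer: -1649/123 ≈ -13.407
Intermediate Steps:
O = 1 (O = -4 + (4 + 1)²/5 = -4 + (⅕)*5² = -4 + (⅕)*25 = -4 + 5 = 1)
(-26/123 + O)*(-17) = (-26/123 + 1)*(-17) = (97/123)*(-17) = -1649/123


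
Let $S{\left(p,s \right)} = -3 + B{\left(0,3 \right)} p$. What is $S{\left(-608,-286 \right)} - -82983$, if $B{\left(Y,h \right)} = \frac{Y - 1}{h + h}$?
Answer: $\frac{249244}{3} \approx 83081.0$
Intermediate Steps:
$B{\left(Y,h \right)} = \frac{-1 + Y}{2 h}$
$S{\left(p,s \right)} = -3 - \frac{p}{6}$ ($S{\left(p,s \right)} = -3 + \frac{-1 + 0}{2 \cdot 3} p = -3 + \frac{1}{2} \cdot \frac{1}{3} \left(-1\right) p = -3 - \frac{p}{6}$)
$S{\left(-608,-286 \right)} - -82983 = \left(-3 - - \frac{304}{3}\right) - -82983 = \left(-3 + \frac{304}{3}\right) + 82983 = \frac{295}{3} + 82983 = \frac{249244}{3}$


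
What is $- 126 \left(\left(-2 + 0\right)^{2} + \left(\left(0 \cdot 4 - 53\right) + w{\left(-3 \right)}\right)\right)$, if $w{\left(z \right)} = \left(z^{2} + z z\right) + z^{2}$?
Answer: $2772$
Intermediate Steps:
$w{\left(z \right)} = 3 z^{2}$ ($w{\left(z \right)} = \left(z^{2} + z^{2}\right) + z^{2} = 2 z^{2} + z^{2} = 3 z^{2}$)
$- 126 \left(\left(-2 + 0\right)^{2} + \left(\left(0 \cdot 4 - 53\right) + w{\left(-3 \right)}\right)\right) = - 126 \left(\left(-2 + 0\right)^{2} + \left(\left(0 \cdot 4 - 53\right) + 3 \left(-3\right)^{2}\right)\right) = - 126 \left(\left(-2\right)^{2} + \left(\left(0 - 53\right) + 3 \cdot 9\right)\right) = - 126 \left(4 + \left(-53 + 27\right)\right) = - 126 \left(4 - 26\right) = \left(-126\right) \left(-22\right) = 2772$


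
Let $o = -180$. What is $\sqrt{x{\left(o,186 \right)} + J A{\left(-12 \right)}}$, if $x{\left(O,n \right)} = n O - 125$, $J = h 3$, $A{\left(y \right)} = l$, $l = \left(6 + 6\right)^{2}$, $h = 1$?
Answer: $7 i \sqrt{677} \approx 182.13 i$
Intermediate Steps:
$l = 144$ ($l = 12^{2} = 144$)
$A{\left(y \right)} = 144$
$J = 3$ ($J = 1 \cdot 3 = 3$)
$x{\left(O,n \right)} = -125 + O n$ ($x{\left(O,n \right)} = O n - 125 = -125 + O n$)
$\sqrt{x{\left(o,186 \right)} + J A{\left(-12 \right)}} = \sqrt{\left(-125 - 33480\right) + 3 \cdot 144} = \sqrt{\left(-125 - 33480\right) + 432} = \sqrt{-33605 + 432} = \sqrt{-33173} = 7 i \sqrt{677}$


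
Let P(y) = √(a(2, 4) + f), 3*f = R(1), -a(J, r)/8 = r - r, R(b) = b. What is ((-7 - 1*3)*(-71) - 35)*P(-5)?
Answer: 225*√3 ≈ 389.71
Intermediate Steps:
a(J, r) = 0 (a(J, r) = -8*(r - r) = -8*0 = 0)
f = ⅓ (f = (⅓)*1 = ⅓ ≈ 0.33333)
P(y) = √3/3 (P(y) = √(0 + ⅓) = √(⅓) = √3/3)
((-7 - 1*3)*(-71) - 35)*P(-5) = ((-7 - 1*3)*(-71) - 35)*(√3/3) = ((-7 - 3)*(-71) - 35)*(√3/3) = (-10*(-71) - 35)*(√3/3) = (710 - 35)*(√3/3) = 675*(√3/3) = 225*√3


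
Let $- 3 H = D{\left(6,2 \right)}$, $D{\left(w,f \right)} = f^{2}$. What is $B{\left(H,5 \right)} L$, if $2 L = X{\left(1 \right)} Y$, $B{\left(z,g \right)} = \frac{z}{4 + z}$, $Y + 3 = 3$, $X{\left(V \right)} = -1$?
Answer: $0$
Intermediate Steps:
$Y = 0$ ($Y = -3 + 3 = 0$)
$H = - \frac{4}{3}$ ($H = - \frac{2^{2}}{3} = \left(- \frac{1}{3}\right) 4 = - \frac{4}{3} \approx -1.3333$)
$B{\left(z,g \right)} = \frac{z}{4 + z}$
$L = 0$ ($L = \frac{\left(-1\right) 0}{2} = \frac{1}{2} \cdot 0 = 0$)
$B{\left(H,5 \right)} L = - \frac{4}{3 \left(4 - \frac{4}{3}\right)} 0 = - \frac{4}{3 \cdot \frac{8}{3}} \cdot 0 = \left(- \frac{4}{3}\right) \frac{3}{8} \cdot 0 = \left(- \frac{1}{2}\right) 0 = 0$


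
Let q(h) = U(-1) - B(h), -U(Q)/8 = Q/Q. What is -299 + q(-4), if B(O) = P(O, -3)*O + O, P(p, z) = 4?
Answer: -287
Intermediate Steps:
U(Q) = -8 (U(Q) = -8*Q/Q = -8*1 = -8)
B(O) = 5*O (B(O) = 4*O + O = 5*O)
q(h) = -8 - 5*h
-299 + q(-4) = -299 + (-8 - 5*(-4)) = -299 + (-8 + 20) = -299 + 12 = -287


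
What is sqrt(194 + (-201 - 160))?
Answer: I*sqrt(167) ≈ 12.923*I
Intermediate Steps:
sqrt(194 + (-201 - 160)) = sqrt(194 - 361) = sqrt(-167) = I*sqrt(167)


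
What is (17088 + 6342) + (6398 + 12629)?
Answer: 42457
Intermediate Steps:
(17088 + 6342) + (6398 + 12629) = 23430 + 19027 = 42457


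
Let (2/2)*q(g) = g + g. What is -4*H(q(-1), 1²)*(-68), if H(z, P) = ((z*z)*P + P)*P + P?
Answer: 1632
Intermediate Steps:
q(g) = 2*g (q(g) = g + g = 2*g)
H(z, P) = P + P*(P + P*z²) (H(z, P) = (z²*P + P)*P + P = (P*z² + P)*P + P = (P + P*z²)*P + P = P*(P + P*z²) + P = P + P*(P + P*z²))
-4*H(q(-1), 1²)*(-68) = -4*1²*(1 + 1² + 1²*(2*(-1))²)*(-68) = -4*(1 + 1 + 1*(-2)²)*(-68) = -4*(1 + 1 + 1*4)*(-68) = -4*(1 + 1 + 4)*(-68) = -4*6*(-68) = -24*(-68) = 1632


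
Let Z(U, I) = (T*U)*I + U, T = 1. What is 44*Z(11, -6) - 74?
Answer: -2494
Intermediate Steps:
Z(U, I) = U + I*U (Z(U, I) = (1*U)*I + U = U*I + U = I*U + U = U + I*U)
44*Z(11, -6) - 74 = 44*(11*(1 - 6)) - 74 = 44*(11*(-5)) - 74 = 44*(-55) - 74 = -2420 - 74 = -2494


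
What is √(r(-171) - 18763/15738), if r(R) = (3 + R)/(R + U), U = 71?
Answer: √3020452698/78690 ≈ 0.69842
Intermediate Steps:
r(R) = (3 + R)/(71 + R) (r(R) = (3 + R)/(R + 71) = (3 + R)/(71 + R))
√(r(-171) - 18763/15738) = √((3 - 171)/(71 - 171) - 18763/15738) = √(-168/(-100) - 18763*1/15738) = √(-1/100*(-168) - 18763/15738) = √(42/25 - 18763/15738) = √(191921/393450) = √3020452698/78690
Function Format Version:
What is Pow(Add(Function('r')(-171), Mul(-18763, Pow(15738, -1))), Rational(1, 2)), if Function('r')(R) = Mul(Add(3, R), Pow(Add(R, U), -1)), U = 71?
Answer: Mul(Rational(1, 78690), Pow(3020452698, Rational(1, 2))) ≈ 0.69842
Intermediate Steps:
Function('r')(R) = Mul(Pow(Add(71, R), -1), Add(3, R)) (Function('r')(R) = Mul(Add(3, R), Pow(Add(R, 71), -1)) = Mul(Add(3, R), Pow(Add(71, R), -1)) = Mul(Pow(Add(71, R), -1), Add(3, R)))
Pow(Add(Function('r')(-171), Mul(-18763, Pow(15738, -1))), Rational(1, 2)) = Pow(Add(Mul(Pow(Add(71, -171), -1), Add(3, -171)), Mul(-18763, Pow(15738, -1))), Rational(1, 2)) = Pow(Add(Mul(Pow(-100, -1), -168), Mul(-18763, Rational(1, 15738))), Rational(1, 2)) = Pow(Add(Mul(Rational(-1, 100), -168), Rational(-18763, 15738)), Rational(1, 2)) = Pow(Add(Rational(42, 25), Rational(-18763, 15738)), Rational(1, 2)) = Pow(Rational(191921, 393450), Rational(1, 2)) = Mul(Rational(1, 78690), Pow(3020452698, Rational(1, 2)))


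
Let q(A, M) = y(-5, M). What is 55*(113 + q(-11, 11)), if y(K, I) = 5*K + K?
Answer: 4565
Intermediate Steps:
y(K, I) = 6*K
q(A, M) = -30 (q(A, M) = 6*(-5) = -30)
55*(113 + q(-11, 11)) = 55*(113 - 30) = 55*83 = 4565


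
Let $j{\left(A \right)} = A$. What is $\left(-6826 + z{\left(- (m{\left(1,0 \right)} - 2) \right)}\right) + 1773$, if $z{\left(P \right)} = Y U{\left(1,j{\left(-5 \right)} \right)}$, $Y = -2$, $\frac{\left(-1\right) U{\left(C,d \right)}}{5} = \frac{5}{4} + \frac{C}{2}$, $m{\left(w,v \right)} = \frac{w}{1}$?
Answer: $- \frac{10071}{2} \approx -5035.5$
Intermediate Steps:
$m{\left(w,v \right)} = w$ ($m{\left(w,v \right)} = w 1 = w$)
$U{\left(C,d \right)} = - \frac{25}{4} - \frac{5 C}{2}$ ($U{\left(C,d \right)} = - 5 \left(\frac{5}{4} + \frac{C}{2}\right) = - \frac{25}{4} - \frac{5 C}{2}$)
$z{\left(P \right)} = \frac{35}{2}$ ($z{\left(P \right)} = - 2 \left(- \frac{25}{4} - \frac{5}{2}\right) = \left(-2\right) \left(- \frac{35}{4}\right) = \frac{35}{2}$)
$\left(-6826 + z{\left(- (m{\left(1,0 \right)} - 2) \right)}\right) + 1773 = \left(-6826 + \frac{35}{2}\right) + 1773 = - \frac{13617}{2} + 1773 = - \frac{10071}{2}$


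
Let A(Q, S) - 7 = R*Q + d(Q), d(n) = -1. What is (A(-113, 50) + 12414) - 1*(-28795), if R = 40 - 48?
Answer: 42119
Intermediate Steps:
R = -8
A(Q, S) = 6 - 8*Q (A(Q, S) = 7 + (-8*Q - 1) = 7 + (-1 - 8*Q) = 6 - 8*Q)
(A(-113, 50) + 12414) - 1*(-28795) = ((6 - 8*(-113)) + 12414) - 1*(-28795) = ((6 + 904) + 12414) + 28795 = (910 + 12414) + 28795 = 13324 + 28795 = 42119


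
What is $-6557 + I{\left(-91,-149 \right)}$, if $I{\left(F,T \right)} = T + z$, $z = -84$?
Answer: $-6790$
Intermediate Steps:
$I{\left(F,T \right)} = -84 + T$ ($I{\left(F,T \right)} = T - 84 = -84 + T$)
$-6557 + I{\left(-91,-149 \right)} = -6557 - 233 = -6790$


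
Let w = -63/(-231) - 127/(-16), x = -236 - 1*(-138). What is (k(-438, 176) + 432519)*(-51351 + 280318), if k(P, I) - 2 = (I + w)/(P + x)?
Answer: 9342373042550045/94336 ≈ 9.9033e+10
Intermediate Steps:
x = -98 (x = -236 + 138 = -98)
w = 1445/176 (w = -63*(-1/231) - 127*(-1/16) = 3/11 + 127/16 = 1445/176 ≈ 8.2102)
k(P, I) = 2 + (1445/176 + I)/(-98 + P) (k(P, I) = 2 + (I + 1445/176)/(P - 98) = 2 + (1445/176 + I)/(-98 + P))
(k(-438, 176) + 432519)*(-51351 + 280318) = ((-33051/176 + 176 + 2*(-438))/(-98 - 438) + 432519)*(-51351 + 280318) = ((-33051/176 + 176 - 876)/(-536) + 432519)*228967 = (-1/536*(-156251/176) + 432519)*228967 = (156251/94336 + 432519)*228967 = (40802268635/94336)*228967 = 9342373042550045/94336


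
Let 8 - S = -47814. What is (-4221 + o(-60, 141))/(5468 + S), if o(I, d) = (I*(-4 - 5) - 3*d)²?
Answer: 4734/26645 ≈ 0.17767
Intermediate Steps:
S = 47822 (S = 8 - 1*(-47814) = 8 + 47814 = 47822)
o(I, d) = (-9*I - 3*d)² (o(I, d) = (I*(-9) - 3*d)² = (-9*I - 3*d)²)
(-4221 + o(-60, 141))/(5468 + S) = (-4221 + 9*(141 + 3*(-60))²)/(5468 + 47822) = (-4221 + 9*(141 - 180)²)/53290 = (-4221 + 9*(-39)²)*(1/53290) = (-4221 + 9*1521)*(1/53290) = (-4221 + 13689)*(1/53290) = 9468*(1/53290) = 4734/26645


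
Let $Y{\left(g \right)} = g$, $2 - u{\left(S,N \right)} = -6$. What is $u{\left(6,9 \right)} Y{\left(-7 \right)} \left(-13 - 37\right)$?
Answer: $2800$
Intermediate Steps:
$u{\left(S,N \right)} = 8$ ($u{\left(S,N \right)} = 2 - -6 = 2 + 6 = 8$)
$u{\left(6,9 \right)} Y{\left(-7 \right)} \left(-13 - 37\right) = 8 \left(-7\right) \left(-13 - 37\right) = \left(-56\right) \left(-50\right) = 2800$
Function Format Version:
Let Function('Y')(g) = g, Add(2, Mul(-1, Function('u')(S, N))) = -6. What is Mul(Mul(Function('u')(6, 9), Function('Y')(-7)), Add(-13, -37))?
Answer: 2800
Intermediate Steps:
Function('u')(S, N) = 8 (Function('u')(S, N) = Add(2, Mul(-1, -6)) = Add(2, 6) = 8)
Mul(Mul(Function('u')(6, 9), Function('Y')(-7)), Add(-13, -37)) = Mul(Mul(8, -7), Add(-13, -37)) = Mul(-56, -50) = 2800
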